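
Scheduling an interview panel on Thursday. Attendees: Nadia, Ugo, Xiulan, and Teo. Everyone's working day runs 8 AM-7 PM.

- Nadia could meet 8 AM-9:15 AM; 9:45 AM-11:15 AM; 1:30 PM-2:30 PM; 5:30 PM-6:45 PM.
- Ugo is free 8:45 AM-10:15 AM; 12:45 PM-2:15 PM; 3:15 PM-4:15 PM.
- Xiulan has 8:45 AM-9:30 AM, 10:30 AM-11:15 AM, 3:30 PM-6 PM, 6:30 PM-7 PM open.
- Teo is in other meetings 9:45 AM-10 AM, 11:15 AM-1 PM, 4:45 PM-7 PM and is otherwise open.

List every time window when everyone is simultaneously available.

Nadia free: 08:00-09:15, 09:45-11:15, 13:30-14:30, 17:30-18:45.
Ugo free: 08:45-10:15, 12:45-14:15, 15:15-16:15.
Xiulan free: 08:45-09:30, 10:30-11:15, 15:30-18:00, 18:30-19:00.
Teo free: 08:00-09:45, 10:00-11:15, 13:00-16:45 (invert busy blocks within the working day).
Nadia ∩ Ugo: 08:45-09:15, 09:45-10:15, 13:30-14:15.
Nadia ∩ Ugo ∩ Xiulan: 08:45-09:15.
Nadia ∩ Ugo ∩ Xiulan ∩ Teo: 08:45-09:15.

08:45-09:15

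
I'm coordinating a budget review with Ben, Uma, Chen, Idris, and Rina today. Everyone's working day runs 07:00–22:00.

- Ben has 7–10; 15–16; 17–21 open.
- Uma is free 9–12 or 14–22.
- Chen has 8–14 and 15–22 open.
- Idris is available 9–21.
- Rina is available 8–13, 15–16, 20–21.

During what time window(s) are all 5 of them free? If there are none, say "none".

09:00-10:00, 15:00-16:00, 20:00-21:00

Ben ∩ Uma: 09:00-10:00, 15:00-16:00, 17:00-21:00.
Ben ∩ Uma ∩ Chen: 09:00-10:00, 15:00-16:00, 17:00-21:00.
Ben ∩ Uma ∩ Chen ∩ Idris: 09:00-10:00, 15:00-16:00, 17:00-21:00.
Ben ∩ Uma ∩ Chen ∩ Idris ∩ Rina: 09:00-10:00, 15:00-16:00, 20:00-21:00.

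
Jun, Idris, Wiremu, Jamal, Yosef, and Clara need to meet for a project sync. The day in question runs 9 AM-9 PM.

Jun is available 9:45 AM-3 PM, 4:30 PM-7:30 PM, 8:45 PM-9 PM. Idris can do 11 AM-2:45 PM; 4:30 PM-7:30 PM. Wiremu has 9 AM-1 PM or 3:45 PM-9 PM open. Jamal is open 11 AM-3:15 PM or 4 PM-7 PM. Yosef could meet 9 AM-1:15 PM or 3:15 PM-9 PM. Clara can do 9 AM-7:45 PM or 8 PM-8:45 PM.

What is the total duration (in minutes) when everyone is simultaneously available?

270

Jun ∩ Idris: 11:00-14:45, 16:30-19:30.
Jun ∩ Idris ∩ Wiremu: 11:00-13:00, 16:30-19:30.
Jun ∩ Idris ∩ Wiremu ∩ Jamal: 11:00-13:00, 16:30-19:00.
Jun ∩ Idris ∩ Wiremu ∩ Jamal ∩ Yosef: 11:00-13:00, 16:30-19:00.
Jun ∩ Idris ∩ Wiremu ∩ Jamal ∩ Yosef ∩ Clara: 11:00-13:00, 16:30-19:00.
Summing the common windows: 120 + 150 = 270 minutes.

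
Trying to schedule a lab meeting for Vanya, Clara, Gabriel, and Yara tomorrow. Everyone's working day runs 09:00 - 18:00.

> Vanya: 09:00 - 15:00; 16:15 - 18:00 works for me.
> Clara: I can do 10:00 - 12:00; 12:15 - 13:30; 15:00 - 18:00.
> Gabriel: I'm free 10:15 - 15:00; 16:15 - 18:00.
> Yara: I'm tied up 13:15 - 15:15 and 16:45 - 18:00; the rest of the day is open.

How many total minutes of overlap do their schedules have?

195

Vanya free: 09:00-15:00, 16:15-18:00.
Clara free: 10:00-12:00, 12:15-13:30, 15:00-18:00.
Gabriel free: 10:15-15:00, 16:15-18:00.
Yara free: 09:00-13:15, 15:15-16:45 (invert busy blocks within the working day).
Vanya ∩ Clara: 10:00-12:00, 12:15-13:30, 16:15-18:00.
Vanya ∩ Clara ∩ Gabriel: 10:15-12:00, 12:15-13:30, 16:15-18:00.
Vanya ∩ Clara ∩ Gabriel ∩ Yara: 10:15-12:00, 12:15-13:15, 16:15-16:45.
So the common availability across everyone is 10:15-12:00, 12:15-13:15, 16:15-16:45.
Summing the common windows: 105 + 60 + 30 = 195 minutes.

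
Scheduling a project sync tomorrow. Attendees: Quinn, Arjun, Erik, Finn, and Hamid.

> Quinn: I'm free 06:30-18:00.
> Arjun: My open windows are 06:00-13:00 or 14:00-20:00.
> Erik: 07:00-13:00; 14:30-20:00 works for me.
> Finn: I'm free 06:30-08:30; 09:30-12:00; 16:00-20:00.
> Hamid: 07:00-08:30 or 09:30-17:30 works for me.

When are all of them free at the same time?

07:00-08:30, 09:30-12:00, 16:00-17:30

Quinn ∩ Arjun: 06:30-13:00, 14:00-18:00.
Quinn ∩ Arjun ∩ Erik: 07:00-13:00, 14:30-18:00.
Quinn ∩ Arjun ∩ Erik ∩ Finn: 07:00-08:30, 09:30-12:00, 16:00-18:00.
Quinn ∩ Arjun ∩ Erik ∩ Finn ∩ Hamid: 07:00-08:30, 09:30-12:00, 16:00-17:30.
Those are the intersection windows.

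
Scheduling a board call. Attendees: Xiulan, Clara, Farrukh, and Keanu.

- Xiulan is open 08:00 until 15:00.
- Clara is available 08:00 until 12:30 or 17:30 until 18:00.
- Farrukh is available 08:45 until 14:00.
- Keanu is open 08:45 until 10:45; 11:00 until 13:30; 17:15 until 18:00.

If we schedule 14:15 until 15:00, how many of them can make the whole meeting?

1

Xiulan can make the full 14:15-15:00 slot — that's 1.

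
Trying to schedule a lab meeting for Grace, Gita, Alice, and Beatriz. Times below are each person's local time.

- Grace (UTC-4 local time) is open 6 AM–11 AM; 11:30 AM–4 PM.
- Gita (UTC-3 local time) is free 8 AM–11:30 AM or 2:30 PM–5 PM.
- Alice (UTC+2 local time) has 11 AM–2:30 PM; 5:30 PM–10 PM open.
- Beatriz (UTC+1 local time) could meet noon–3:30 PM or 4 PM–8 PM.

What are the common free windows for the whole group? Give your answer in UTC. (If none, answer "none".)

11:00-12:30, 17:30-19:00

Grace in UTC: 10:00-15:00, 15:30-20:00 (add 4h to convert from UTC-4).
Gita in UTC: 11:00-14:30, 17:30-20:00 (add 3h to convert from UTC-3).
Alice in UTC: 09:00-12:30, 15:30-20:00 (subtract 2h to convert from UTC+2).
Beatriz in UTC: 11:00-14:30, 15:00-19:00 (subtract 1h to convert from UTC+1).
Grace ∩ Gita: 11:00-14:30, 17:30-20:00.
Grace ∩ Gita ∩ Alice: 11:00-12:30, 17:30-20:00.
Grace ∩ Gita ∩ Alice ∩ Beatriz: 11:00-12:30, 17:30-19:00.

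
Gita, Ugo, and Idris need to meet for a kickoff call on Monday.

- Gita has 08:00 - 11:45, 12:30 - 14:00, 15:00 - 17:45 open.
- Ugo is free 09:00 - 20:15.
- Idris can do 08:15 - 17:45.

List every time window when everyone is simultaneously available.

09:00-11:45, 12:30-14:00, 15:00-17:45

Gita ∩ Ugo: 09:00-11:45, 12:30-14:00, 15:00-17:45.
Gita ∩ Ugo ∩ Idris: 09:00-11:45, 12:30-14:00, 15:00-17:45.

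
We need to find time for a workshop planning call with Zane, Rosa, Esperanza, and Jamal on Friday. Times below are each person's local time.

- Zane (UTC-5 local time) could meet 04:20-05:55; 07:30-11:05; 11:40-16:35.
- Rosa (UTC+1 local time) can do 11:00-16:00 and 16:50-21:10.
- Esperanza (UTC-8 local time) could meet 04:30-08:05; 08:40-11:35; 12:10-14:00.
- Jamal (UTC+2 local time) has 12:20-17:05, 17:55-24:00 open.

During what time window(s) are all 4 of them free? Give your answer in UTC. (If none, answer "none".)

12:30-15:00, 15:55-16:05, 16:40-19:35

Zane in UTC: 09:20-10:55, 12:30-16:05, 16:40-21:35 (add 5h to convert from UTC-5).
Rosa in UTC: 10:00-15:00, 15:50-20:10 (subtract 1h to convert from UTC+1).
Esperanza in UTC: 12:30-16:05, 16:40-19:35, 20:10-22:00 (add 8h to convert from UTC-8).
Jamal in UTC: 10:20-15:05, 15:55-22:00 (subtract 2h to convert from UTC+2).
Zane ∩ Rosa: 10:00-10:55, 12:30-15:00, 15:50-16:05, 16:40-20:10.
Zane ∩ Rosa ∩ Esperanza: 12:30-15:00, 15:50-16:05, 16:40-19:35.
Zane ∩ Rosa ∩ Esperanza ∩ Jamal: 12:30-15:00, 15:55-16:05, 16:40-19:35.
Those are the intersection windows.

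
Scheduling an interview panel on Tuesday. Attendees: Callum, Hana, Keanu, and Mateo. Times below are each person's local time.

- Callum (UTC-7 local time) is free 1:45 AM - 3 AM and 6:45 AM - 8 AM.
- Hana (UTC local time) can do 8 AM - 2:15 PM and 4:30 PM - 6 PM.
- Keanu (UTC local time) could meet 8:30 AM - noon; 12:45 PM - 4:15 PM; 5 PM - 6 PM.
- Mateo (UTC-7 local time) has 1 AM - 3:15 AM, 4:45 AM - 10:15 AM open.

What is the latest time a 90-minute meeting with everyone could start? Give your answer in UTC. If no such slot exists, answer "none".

none

Callum in UTC: 08:45-10:00, 13:45-15:00 (add 7h to convert from UTC-7).
Hana in UTC: 08:00-14:15, 16:30-18:00.
Keanu in UTC: 08:30-12:00, 12:45-16:15, 17:00-18:00.
Mateo in UTC: 08:00-10:15, 11:45-17:15 (add 7h to convert from UTC-7).
Callum ∩ Hana: 08:45-10:00, 13:45-14:15.
Callum ∩ Hana ∩ Keanu: 08:45-10:00, 13:45-14:15.
Callum ∩ Hana ∩ Keanu ∩ Mateo: 08:45-10:00, 13:45-14:15.
No common window is at least 90 minutes long.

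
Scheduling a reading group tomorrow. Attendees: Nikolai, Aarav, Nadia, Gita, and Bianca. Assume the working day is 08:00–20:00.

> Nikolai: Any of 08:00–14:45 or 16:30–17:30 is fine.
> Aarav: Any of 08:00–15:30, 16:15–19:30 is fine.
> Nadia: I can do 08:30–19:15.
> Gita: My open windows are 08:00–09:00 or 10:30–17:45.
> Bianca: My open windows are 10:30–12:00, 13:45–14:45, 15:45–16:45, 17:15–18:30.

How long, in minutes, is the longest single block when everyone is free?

Nikolai ∩ Aarav: 08:00-14:45, 16:30-17:30.
Nikolai ∩ Aarav ∩ Nadia: 08:30-14:45, 16:30-17:30.
Nikolai ∩ Aarav ∩ Nadia ∩ Gita: 08:30-09:00, 10:30-14:45, 16:30-17:30.
Nikolai ∩ Aarav ∩ Nadia ∩ Gita ∩ Bianca: 10:30-12:00, 13:45-14:45, 16:30-16:45, 17:15-17:30.
The longest is 10:30-12:00 at 90 minutes.

90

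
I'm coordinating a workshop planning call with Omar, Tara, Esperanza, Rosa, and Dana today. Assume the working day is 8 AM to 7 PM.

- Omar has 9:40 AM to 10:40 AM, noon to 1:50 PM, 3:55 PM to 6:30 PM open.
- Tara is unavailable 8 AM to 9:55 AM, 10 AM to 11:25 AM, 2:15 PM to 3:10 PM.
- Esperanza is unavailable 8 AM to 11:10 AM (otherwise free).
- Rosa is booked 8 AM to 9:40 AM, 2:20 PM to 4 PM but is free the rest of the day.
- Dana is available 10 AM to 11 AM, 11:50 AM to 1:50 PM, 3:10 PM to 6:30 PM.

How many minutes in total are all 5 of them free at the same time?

260

Omar free: 09:40-10:40, 12:00-13:50, 15:55-18:30.
Tara free: 09:55-10:00, 11:25-14:15, 15:10-19:00 (invert busy blocks within the working day).
Esperanza free: 11:10-19:00 (invert busy blocks within the working day).
Rosa free: 09:40-14:20, 16:00-19:00 (invert busy blocks within the working day).
Dana free: 10:00-11:00, 11:50-13:50, 15:10-18:30.
Omar ∩ Tara: 09:55-10:00, 12:00-13:50, 15:55-18:30.
Omar ∩ Tara ∩ Esperanza: 12:00-13:50, 15:55-18:30.
Omar ∩ Tara ∩ Esperanza ∩ Rosa: 12:00-13:50, 16:00-18:30.
Omar ∩ Tara ∩ Esperanza ∩ Rosa ∩ Dana: 12:00-13:50, 16:00-18:30.
So the common availability across everyone is 12:00-13:50, 16:00-18:30.
Summing the common windows: 110 + 150 = 260 minutes.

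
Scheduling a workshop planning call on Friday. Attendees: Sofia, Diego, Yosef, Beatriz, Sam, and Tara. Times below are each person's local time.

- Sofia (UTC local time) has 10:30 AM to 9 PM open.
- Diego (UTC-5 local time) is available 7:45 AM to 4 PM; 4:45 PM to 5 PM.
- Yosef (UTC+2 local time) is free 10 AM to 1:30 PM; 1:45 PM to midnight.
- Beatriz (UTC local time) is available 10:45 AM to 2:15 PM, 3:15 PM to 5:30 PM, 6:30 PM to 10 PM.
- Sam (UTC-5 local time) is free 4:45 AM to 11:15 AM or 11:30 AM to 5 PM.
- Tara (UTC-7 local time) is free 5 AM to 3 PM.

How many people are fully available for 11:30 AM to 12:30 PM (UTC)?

3

Sofia in UTC: 10:30-21:00.
Diego in UTC: 12:45-21:00, 21:45-22:00 (add 5h to convert from UTC-5).
Yosef in UTC: 08:00-11:30, 11:45-22:00 (subtract 2h to convert from UTC+2).
Beatriz in UTC: 10:45-14:15, 15:15-17:30, 18:30-22:00.
Sam in UTC: 09:45-16:15, 16:30-22:00 (add 5h to convert from UTC-5).
Tara in UTC: 12:00-22:00 (add 7h to convert from UTC-7).
Sofia, Beatriz, and Sam can make the full 11:30-12:30 slot — that's 3.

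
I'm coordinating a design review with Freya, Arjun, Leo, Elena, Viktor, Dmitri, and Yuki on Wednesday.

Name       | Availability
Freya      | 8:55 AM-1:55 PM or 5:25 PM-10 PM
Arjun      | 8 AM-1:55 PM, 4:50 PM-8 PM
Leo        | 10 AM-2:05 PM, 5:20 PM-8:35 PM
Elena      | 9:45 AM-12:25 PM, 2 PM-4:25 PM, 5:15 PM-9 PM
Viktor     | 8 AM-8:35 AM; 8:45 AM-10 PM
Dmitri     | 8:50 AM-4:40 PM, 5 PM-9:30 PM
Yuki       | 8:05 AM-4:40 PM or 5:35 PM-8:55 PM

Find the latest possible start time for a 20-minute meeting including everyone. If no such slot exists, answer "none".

19:40

Freya ∩ Arjun: 08:55-13:55, 17:25-20:00.
Freya ∩ Arjun ∩ Leo: 10:00-13:55, 17:25-20:00.
Freya ∩ Arjun ∩ Leo ∩ Elena: 10:00-12:25, 17:25-20:00.
Freya ∩ Arjun ∩ Leo ∩ Elena ∩ Viktor: 10:00-12:25, 17:25-20:00.
Freya ∩ Arjun ∩ Leo ∩ Elena ∩ Viktor ∩ Dmitri: 10:00-12:25, 17:25-20:00.
Freya ∩ Arjun ∩ Leo ∩ Elena ∩ Viktor ∩ Dmitri ∩ Yuki: 10:00-12:25, 17:35-20:00.
The last common window of at least 20 minutes is 17:35-20:00; a 20-minute meeting can start as late as 19:40 and still end by 20:00.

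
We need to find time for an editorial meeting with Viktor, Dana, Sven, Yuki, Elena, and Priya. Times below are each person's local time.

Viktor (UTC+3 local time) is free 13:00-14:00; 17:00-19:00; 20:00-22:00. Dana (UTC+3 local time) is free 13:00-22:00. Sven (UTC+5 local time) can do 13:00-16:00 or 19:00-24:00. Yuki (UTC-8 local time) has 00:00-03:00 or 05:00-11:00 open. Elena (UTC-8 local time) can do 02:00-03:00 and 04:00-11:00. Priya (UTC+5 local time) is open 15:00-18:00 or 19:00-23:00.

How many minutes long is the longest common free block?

Viktor in UTC: 10:00-11:00, 14:00-16:00, 17:00-19:00 (subtract 3h to convert from UTC+3).
Dana in UTC: 10:00-19:00 (subtract 3h to convert from UTC+3).
Sven in UTC: 08:00-11:00, 14:00-19:00 (subtract 5h to convert from UTC+5).
Yuki in UTC: 08:00-11:00, 13:00-19:00 (add 8h to convert from UTC-8).
Elena in UTC: 10:00-11:00, 12:00-19:00 (add 8h to convert from UTC-8).
Priya in UTC: 10:00-13:00, 14:00-18:00 (subtract 5h to convert from UTC+5).
Viktor ∩ Dana: 10:00-11:00, 14:00-16:00, 17:00-19:00.
Viktor ∩ Dana ∩ Sven: 10:00-11:00, 14:00-16:00, 17:00-19:00.
Viktor ∩ Dana ∩ Sven ∩ Yuki: 10:00-11:00, 14:00-16:00, 17:00-19:00.
Viktor ∩ Dana ∩ Sven ∩ Yuki ∩ Elena: 10:00-11:00, 14:00-16:00, 17:00-19:00.
Viktor ∩ Dana ∩ Sven ∩ Yuki ∩ Elena ∩ Priya: 10:00-11:00, 14:00-16:00, 17:00-18:00.
The longest is 14:00-16:00 at 120 minutes.

120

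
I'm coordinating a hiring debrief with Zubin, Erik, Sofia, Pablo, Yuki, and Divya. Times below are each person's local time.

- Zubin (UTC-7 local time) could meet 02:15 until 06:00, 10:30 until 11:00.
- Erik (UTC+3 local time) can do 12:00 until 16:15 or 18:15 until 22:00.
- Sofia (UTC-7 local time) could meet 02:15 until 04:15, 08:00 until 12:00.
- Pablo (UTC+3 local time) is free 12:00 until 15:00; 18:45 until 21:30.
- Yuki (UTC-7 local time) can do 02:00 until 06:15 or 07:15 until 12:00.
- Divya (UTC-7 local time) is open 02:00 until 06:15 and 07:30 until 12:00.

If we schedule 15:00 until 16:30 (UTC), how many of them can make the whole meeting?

3

Zubin in UTC: 09:15-13:00, 17:30-18:00 (add 7h to convert from UTC-7).
Erik in UTC: 09:00-13:15, 15:15-19:00 (subtract 3h to convert from UTC+3).
Sofia in UTC: 09:15-11:15, 15:00-19:00 (add 7h to convert from UTC-7).
Pablo in UTC: 09:00-12:00, 15:45-18:30 (subtract 3h to convert from UTC+3).
Yuki in UTC: 09:00-13:15, 14:15-19:00 (add 7h to convert from UTC-7).
Divya in UTC: 09:00-13:15, 14:30-19:00 (add 7h to convert from UTC-7).
Sofia, Yuki, and Divya can make the full 15:00-16:30 slot — that's 3.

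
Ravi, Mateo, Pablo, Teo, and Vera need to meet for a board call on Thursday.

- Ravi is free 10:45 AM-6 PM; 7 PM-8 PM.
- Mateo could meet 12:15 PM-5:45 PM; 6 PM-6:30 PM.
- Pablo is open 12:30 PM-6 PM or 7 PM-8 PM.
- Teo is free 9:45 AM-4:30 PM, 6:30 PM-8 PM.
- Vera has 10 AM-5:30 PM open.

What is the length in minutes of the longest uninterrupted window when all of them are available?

Ravi ∩ Mateo: 12:15-17:45.
Ravi ∩ Mateo ∩ Pablo: 12:30-17:45.
Ravi ∩ Mateo ∩ Pablo ∩ Teo: 12:30-16:30.
Ravi ∩ Mateo ∩ Pablo ∩ Teo ∩ Vera: 12:30-16:30.
Those are the intersection windows.
The longest is 12:30-16:30 at 240 minutes.

240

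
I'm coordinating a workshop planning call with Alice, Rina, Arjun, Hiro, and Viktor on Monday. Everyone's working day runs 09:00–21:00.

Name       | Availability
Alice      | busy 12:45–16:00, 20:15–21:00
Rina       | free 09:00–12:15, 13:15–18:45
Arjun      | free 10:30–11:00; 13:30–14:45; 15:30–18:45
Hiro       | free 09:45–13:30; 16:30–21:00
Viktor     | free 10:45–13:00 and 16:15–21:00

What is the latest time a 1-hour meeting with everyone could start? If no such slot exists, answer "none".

Alice free: 09:00-12:45, 16:00-20:15 (invert busy blocks within the working day).
Rina free: 09:00-12:15, 13:15-18:45.
Arjun free: 10:30-11:00, 13:30-14:45, 15:30-18:45.
Hiro free: 09:45-13:30, 16:30-21:00.
Viktor free: 10:45-13:00, 16:15-21:00.
Alice ∩ Rina: 09:00-12:15, 16:00-18:45.
Alice ∩ Rina ∩ Arjun: 10:30-11:00, 16:00-18:45.
Alice ∩ Rina ∩ Arjun ∩ Hiro: 10:30-11:00, 16:30-18:45.
Alice ∩ Rina ∩ Arjun ∩ Hiro ∩ Viktor: 10:45-11:00, 16:30-18:45.
The last common window of at least 60 minutes is 16:30-18:45; a 60-minute meeting can start as late as 17:45 and still end by 18:45.

17:45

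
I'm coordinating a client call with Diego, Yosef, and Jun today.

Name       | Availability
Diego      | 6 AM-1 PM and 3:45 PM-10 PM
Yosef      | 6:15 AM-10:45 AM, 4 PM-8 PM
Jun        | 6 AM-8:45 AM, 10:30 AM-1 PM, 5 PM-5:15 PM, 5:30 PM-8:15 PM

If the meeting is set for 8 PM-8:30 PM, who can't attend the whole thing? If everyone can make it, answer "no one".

Jun, Yosef

Diego: free for 20:00-20:30. Yosef: not fully free for 20:00-20:30. Jun: not fully free for 20:00-20:30.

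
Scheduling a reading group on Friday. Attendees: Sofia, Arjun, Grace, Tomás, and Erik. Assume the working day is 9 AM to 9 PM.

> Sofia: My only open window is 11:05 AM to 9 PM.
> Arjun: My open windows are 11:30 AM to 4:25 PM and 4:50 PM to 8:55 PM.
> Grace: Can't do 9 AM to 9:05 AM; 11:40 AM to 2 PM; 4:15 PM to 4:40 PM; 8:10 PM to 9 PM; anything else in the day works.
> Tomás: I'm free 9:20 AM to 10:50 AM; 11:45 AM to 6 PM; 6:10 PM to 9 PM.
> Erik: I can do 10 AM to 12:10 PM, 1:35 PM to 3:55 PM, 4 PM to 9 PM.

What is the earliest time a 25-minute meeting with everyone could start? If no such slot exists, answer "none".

14:00

Sofia free: 11:05-21:00.
Arjun free: 11:30-16:25, 16:50-20:55.
Grace free: 09:05-11:40, 14:00-16:15, 16:40-20:10 (invert busy blocks within the working day).
Tomás free: 09:20-10:50, 11:45-18:00, 18:10-21:00.
Erik free: 10:00-12:10, 13:35-15:55, 16:00-21:00.
Sofia ∩ Arjun: 11:30-16:25, 16:50-20:55.
Sofia ∩ Arjun ∩ Grace: 11:30-11:40, 14:00-16:15, 16:50-20:10.
Sofia ∩ Arjun ∩ Grace ∩ Tomás: 14:00-16:15, 16:50-18:00, 18:10-20:10.
Sofia ∩ Arjun ∩ Grace ∩ Tomás ∩ Erik: 14:00-15:55, 16:00-16:15, 16:50-18:00, 18:10-20:10.
The first common window of at least 25 minutes is 14:00-15:55, so the earliest start is 14:00.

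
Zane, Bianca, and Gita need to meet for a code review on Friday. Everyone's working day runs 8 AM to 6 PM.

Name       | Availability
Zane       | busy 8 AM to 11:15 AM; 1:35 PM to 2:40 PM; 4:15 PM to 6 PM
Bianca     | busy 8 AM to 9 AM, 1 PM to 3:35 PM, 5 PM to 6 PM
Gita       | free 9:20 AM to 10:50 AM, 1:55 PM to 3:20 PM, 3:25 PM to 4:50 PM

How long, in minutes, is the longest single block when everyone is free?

40

Zane free: 11:15-13:35, 14:40-16:15 (invert busy blocks within the working day).
Bianca free: 09:00-13:00, 15:35-17:00 (invert busy blocks within the working day).
Gita free: 09:20-10:50, 13:55-15:20, 15:25-16:50.
Zane ∩ Bianca: 11:15-13:00, 15:35-16:15.
Zane ∩ Bianca ∩ Gita: 15:35-16:15.
Those are the intersection windows.
The longest is 15:35-16:15 at 40 minutes.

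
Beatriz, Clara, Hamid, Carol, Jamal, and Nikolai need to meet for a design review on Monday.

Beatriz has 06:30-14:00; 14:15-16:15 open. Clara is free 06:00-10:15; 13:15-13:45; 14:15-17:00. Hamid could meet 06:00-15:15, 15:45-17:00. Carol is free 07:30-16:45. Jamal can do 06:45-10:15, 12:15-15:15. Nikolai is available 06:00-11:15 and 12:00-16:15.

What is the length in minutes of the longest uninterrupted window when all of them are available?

165

Beatriz ∩ Clara: 06:30-10:15, 13:15-13:45, 14:15-16:15.
Beatriz ∩ Clara ∩ Hamid: 06:30-10:15, 13:15-13:45, 14:15-15:15, 15:45-16:15.
Beatriz ∩ Clara ∩ Hamid ∩ Carol: 07:30-10:15, 13:15-13:45, 14:15-15:15, 15:45-16:15.
Beatriz ∩ Clara ∩ Hamid ∩ Carol ∩ Jamal: 07:30-10:15, 13:15-13:45, 14:15-15:15.
Beatriz ∩ Clara ∩ Hamid ∩ Carol ∩ Jamal ∩ Nikolai: 07:30-10:15, 13:15-13:45, 14:15-15:15.
Those are the intersection windows.
The longest is 07:30-10:15 at 165 minutes.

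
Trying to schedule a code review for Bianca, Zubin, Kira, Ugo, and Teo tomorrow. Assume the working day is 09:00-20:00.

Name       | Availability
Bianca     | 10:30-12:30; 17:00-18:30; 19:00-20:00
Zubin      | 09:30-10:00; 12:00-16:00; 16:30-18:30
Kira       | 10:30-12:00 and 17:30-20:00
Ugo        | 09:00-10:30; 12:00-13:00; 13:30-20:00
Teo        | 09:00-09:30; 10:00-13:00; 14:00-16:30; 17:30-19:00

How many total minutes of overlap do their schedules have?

Bianca ∩ Zubin: 12:00-12:30, 17:00-18:30.
Bianca ∩ Zubin ∩ Kira: 17:30-18:30.
Bianca ∩ Zubin ∩ Kira ∩ Ugo: 17:30-18:30.
Bianca ∩ Zubin ∩ Kira ∩ Ugo ∩ Teo: 17:30-18:30.
That's a single block of 60 minutes.

60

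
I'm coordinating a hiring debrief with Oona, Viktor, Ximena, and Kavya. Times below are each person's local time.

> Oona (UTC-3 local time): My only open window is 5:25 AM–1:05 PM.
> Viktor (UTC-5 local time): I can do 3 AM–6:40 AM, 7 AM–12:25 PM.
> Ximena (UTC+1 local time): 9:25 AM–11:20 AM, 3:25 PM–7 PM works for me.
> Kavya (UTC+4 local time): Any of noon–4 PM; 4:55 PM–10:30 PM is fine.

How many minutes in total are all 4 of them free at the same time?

215

Oona in UTC: 08:25-16:05 (add 3h to convert from UTC-3).
Viktor in UTC: 08:00-11:40, 12:00-17:25 (add 5h to convert from UTC-5).
Ximena in UTC: 08:25-10:20, 14:25-18:00 (subtract 1h to convert from UTC+1).
Kavya in UTC: 08:00-12:00, 12:55-18:30 (subtract 4h to convert from UTC+4).
Oona ∩ Viktor: 08:25-11:40, 12:00-16:05.
Oona ∩ Viktor ∩ Ximena: 08:25-10:20, 14:25-16:05.
Oona ∩ Viktor ∩ Ximena ∩ Kavya: 08:25-10:20, 14:25-16:05.
Summing the common windows: 115 + 100 = 215 minutes.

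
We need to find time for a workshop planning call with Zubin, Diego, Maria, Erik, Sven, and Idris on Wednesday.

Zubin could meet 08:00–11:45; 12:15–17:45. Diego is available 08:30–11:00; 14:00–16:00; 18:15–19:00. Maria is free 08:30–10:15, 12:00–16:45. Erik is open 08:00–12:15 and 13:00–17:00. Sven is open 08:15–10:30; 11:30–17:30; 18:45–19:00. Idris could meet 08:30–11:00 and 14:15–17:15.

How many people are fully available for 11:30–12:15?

2

Erik and Sven can make the full 11:30-12:15 slot — that's 2.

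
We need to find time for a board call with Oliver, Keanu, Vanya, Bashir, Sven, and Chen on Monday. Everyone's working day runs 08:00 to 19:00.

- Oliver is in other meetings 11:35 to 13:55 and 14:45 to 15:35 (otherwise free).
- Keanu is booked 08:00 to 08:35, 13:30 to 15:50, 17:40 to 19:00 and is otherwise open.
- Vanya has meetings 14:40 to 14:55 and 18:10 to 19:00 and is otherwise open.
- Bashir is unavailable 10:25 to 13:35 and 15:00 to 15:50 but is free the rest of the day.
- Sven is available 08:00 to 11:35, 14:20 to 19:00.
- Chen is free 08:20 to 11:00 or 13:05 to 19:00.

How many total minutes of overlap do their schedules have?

Oliver free: 08:00-11:35, 13:55-14:45, 15:35-19:00 (invert busy blocks within the working day).
Keanu free: 08:35-13:30, 15:50-17:40 (invert busy blocks within the working day).
Vanya free: 08:00-14:40, 14:55-18:10 (invert busy blocks within the working day).
Bashir free: 08:00-10:25, 13:35-15:00, 15:50-19:00 (invert busy blocks within the working day).
Sven free: 08:00-11:35, 14:20-19:00.
Chen free: 08:20-11:00, 13:05-19:00.
Oliver ∩ Keanu: 08:35-11:35, 15:50-17:40.
Oliver ∩ Keanu ∩ Vanya: 08:35-11:35, 15:50-17:40.
Oliver ∩ Keanu ∩ Vanya ∩ Bashir: 08:35-10:25, 15:50-17:40.
Oliver ∩ Keanu ∩ Vanya ∩ Bashir ∩ Sven: 08:35-10:25, 15:50-17:40.
Oliver ∩ Keanu ∩ Vanya ∩ Bashir ∩ Sven ∩ Chen: 08:35-10:25, 15:50-17:40.
Summing the common windows: 110 + 110 = 220 minutes.

220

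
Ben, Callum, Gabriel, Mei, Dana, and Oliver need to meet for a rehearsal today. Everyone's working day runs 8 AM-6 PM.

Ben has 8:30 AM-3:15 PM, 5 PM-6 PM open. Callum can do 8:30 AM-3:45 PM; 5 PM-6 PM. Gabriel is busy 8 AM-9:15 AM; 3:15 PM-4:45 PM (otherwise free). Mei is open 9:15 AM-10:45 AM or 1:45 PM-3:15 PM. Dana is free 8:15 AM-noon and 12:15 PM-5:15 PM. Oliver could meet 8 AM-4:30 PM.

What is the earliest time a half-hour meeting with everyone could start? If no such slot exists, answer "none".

09:15

Ben free: 08:30-15:15, 17:00-18:00.
Callum free: 08:30-15:45, 17:00-18:00.
Gabriel free: 09:15-15:15, 16:45-18:00 (invert busy blocks within the working day).
Mei free: 09:15-10:45, 13:45-15:15.
Dana free: 08:15-12:00, 12:15-17:15.
Oliver free: 08:00-16:30.
Ben ∩ Callum: 08:30-15:15, 17:00-18:00.
Ben ∩ Callum ∩ Gabriel: 09:15-15:15, 17:00-18:00.
Ben ∩ Callum ∩ Gabriel ∩ Mei: 09:15-10:45, 13:45-15:15.
Ben ∩ Callum ∩ Gabriel ∩ Mei ∩ Dana: 09:15-10:45, 13:45-15:15.
Ben ∩ Callum ∩ Gabriel ∩ Mei ∩ Dana ∩ Oliver: 09:15-10:45, 13:45-15:15.
The first common window of at least 30 minutes is 09:15-10:45, so the earliest start is 09:15.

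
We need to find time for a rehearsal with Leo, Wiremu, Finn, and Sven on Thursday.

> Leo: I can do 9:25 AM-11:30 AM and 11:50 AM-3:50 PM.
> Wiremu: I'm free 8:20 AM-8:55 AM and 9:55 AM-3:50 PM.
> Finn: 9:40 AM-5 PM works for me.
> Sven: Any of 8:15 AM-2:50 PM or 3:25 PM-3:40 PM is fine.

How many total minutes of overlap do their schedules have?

Leo ∩ Wiremu: 09:55-11:30, 11:50-15:50.
Leo ∩ Wiremu ∩ Finn: 09:55-11:30, 11:50-15:50.
Leo ∩ Wiremu ∩ Finn ∩ Sven: 09:55-11:30, 11:50-14:50, 15:25-15:40.
Those are the intersection windows.
Summing the common windows: 95 + 180 + 15 = 290 minutes.

290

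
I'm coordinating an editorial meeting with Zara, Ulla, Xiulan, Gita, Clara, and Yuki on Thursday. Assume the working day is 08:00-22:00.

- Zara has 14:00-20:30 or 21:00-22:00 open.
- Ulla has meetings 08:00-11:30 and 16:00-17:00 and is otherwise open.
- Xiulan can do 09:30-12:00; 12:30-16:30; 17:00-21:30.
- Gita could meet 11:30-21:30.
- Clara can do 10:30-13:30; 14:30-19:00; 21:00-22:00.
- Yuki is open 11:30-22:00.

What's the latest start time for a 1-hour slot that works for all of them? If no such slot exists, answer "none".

18:00

Zara free: 14:00-20:30, 21:00-22:00.
Ulla free: 11:30-16:00, 17:00-22:00 (invert busy blocks within the working day).
Xiulan free: 09:30-12:00, 12:30-16:30, 17:00-21:30.
Gita free: 11:30-21:30.
Clara free: 10:30-13:30, 14:30-19:00, 21:00-22:00.
Yuki free: 11:30-22:00.
Zara ∩ Ulla: 14:00-16:00, 17:00-20:30, 21:00-22:00.
Zara ∩ Ulla ∩ Xiulan: 14:00-16:00, 17:00-20:30, 21:00-21:30.
Zara ∩ Ulla ∩ Xiulan ∩ Gita: 14:00-16:00, 17:00-20:30, 21:00-21:30.
Zara ∩ Ulla ∩ Xiulan ∩ Gita ∩ Clara: 14:30-16:00, 17:00-19:00, 21:00-21:30.
Zara ∩ Ulla ∩ Xiulan ∩ Gita ∩ Clara ∩ Yuki: 14:30-16:00, 17:00-19:00, 21:00-21:30.
So the common availability across everyone is 14:30-16:00, 17:00-19:00, 21:00-21:30.
The last common window of at least 60 minutes is 17:00-19:00; a 60-minute meeting can start as late as 18:00 and still end by 19:00.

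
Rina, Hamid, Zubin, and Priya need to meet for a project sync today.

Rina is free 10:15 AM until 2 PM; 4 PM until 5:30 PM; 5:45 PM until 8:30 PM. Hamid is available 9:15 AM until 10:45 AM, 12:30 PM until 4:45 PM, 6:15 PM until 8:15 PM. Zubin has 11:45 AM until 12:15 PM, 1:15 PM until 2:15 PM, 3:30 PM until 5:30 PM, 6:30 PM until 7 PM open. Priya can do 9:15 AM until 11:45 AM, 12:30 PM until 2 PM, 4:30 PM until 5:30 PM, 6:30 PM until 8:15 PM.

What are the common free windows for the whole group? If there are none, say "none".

Rina ∩ Hamid: 10:15-10:45, 12:30-14:00, 16:00-16:45, 18:15-20:15.
Rina ∩ Hamid ∩ Zubin: 13:15-14:00, 16:00-16:45, 18:30-19:00.
Rina ∩ Hamid ∩ Zubin ∩ Priya: 13:15-14:00, 16:30-16:45, 18:30-19:00.

13:15-14:00, 16:30-16:45, 18:30-19:00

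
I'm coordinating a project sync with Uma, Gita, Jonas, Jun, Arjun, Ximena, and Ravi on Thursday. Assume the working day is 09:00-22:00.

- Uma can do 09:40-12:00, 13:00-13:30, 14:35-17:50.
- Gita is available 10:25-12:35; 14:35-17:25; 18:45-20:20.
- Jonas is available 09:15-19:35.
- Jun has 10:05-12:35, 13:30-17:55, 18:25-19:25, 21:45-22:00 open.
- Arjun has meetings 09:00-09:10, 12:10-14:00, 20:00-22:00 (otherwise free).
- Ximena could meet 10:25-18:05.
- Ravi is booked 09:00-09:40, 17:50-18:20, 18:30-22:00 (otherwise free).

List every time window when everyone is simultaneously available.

10:25-12:00, 14:35-17:25

Uma free: 09:40-12:00, 13:00-13:30, 14:35-17:50.
Gita free: 10:25-12:35, 14:35-17:25, 18:45-20:20.
Jonas free: 09:15-19:35.
Jun free: 10:05-12:35, 13:30-17:55, 18:25-19:25, 21:45-22:00.
Arjun free: 09:10-12:10, 14:00-20:00 (invert busy blocks within the working day).
Ximena free: 10:25-18:05.
Ravi free: 09:40-17:50, 18:20-18:30 (invert busy blocks within the working day).
Uma ∩ Gita: 10:25-12:00, 14:35-17:25.
Uma ∩ Gita ∩ Jonas: 10:25-12:00, 14:35-17:25.
Uma ∩ Gita ∩ Jonas ∩ Jun: 10:25-12:00, 14:35-17:25.
Uma ∩ Gita ∩ Jonas ∩ Jun ∩ Arjun: 10:25-12:00, 14:35-17:25.
Uma ∩ Gita ∩ Jonas ∩ Jun ∩ Arjun ∩ Ximena: 10:25-12:00, 14:35-17:25.
Uma ∩ Gita ∩ Jonas ∩ Jun ∩ Arjun ∩ Ximena ∩ Ravi: 10:25-12:00, 14:35-17:25.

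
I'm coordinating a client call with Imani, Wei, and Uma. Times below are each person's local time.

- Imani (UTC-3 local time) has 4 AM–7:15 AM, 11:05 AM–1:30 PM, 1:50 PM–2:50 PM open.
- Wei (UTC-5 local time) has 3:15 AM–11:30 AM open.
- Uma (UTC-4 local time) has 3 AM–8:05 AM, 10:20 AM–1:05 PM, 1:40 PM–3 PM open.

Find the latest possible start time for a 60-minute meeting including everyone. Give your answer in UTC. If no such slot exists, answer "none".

Imani in UTC: 07:00-10:15, 14:05-16:30, 16:50-17:50 (add 3h to convert from UTC-3).
Wei in UTC: 08:15-16:30 (add 5h to convert from UTC-5).
Uma in UTC: 07:00-12:05, 14:20-17:05, 17:40-19:00 (add 4h to convert from UTC-4).
Imani ∩ Wei: 08:15-10:15, 14:05-16:30.
Imani ∩ Wei ∩ Uma: 08:15-10:15, 14:20-16:30.
So the common availability across everyone is 08:15-10:15, 14:20-16:30.
The last common window of at least 60 minutes is 14:20-16:30; a 60-minute meeting can start as late as 15:30 and still end by 16:30.

15:30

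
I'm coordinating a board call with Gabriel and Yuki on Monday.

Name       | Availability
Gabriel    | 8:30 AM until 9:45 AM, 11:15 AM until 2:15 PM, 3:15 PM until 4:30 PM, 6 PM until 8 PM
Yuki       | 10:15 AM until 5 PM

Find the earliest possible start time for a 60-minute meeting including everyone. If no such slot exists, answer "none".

11:15

Gabriel ∩ Yuki: 11:15-14:15, 15:15-16:30.
The first common window of at least 60 minutes is 11:15-14:15, so the earliest start is 11:15.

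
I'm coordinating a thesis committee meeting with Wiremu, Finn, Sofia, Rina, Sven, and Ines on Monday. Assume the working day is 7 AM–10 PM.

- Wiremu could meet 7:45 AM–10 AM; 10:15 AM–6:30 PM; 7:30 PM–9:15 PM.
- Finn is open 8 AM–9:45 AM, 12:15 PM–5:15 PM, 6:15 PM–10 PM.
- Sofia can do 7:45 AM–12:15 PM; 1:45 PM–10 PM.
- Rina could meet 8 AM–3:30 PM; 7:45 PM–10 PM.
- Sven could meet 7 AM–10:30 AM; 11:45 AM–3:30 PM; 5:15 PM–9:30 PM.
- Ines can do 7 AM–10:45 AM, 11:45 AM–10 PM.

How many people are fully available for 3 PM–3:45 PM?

Wiremu, Finn, Sofia, and Ines can make the full 15:00-15:45 slot — that's 4.

4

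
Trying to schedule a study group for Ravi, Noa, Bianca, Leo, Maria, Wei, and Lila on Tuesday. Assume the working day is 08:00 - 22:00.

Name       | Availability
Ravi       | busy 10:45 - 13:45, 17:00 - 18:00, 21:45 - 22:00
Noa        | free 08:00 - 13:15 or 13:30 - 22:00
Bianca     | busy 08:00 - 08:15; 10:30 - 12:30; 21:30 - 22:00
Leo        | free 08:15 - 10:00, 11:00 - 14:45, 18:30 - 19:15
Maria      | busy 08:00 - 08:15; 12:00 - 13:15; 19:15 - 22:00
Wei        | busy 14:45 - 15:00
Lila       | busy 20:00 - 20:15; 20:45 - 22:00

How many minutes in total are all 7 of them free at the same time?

210

Ravi free: 08:00-10:45, 13:45-17:00, 18:00-21:45 (invert busy blocks within the working day).
Noa free: 08:00-13:15, 13:30-22:00.
Bianca free: 08:15-10:30, 12:30-21:30 (invert busy blocks within the working day).
Leo free: 08:15-10:00, 11:00-14:45, 18:30-19:15.
Maria free: 08:15-12:00, 13:15-19:15 (invert busy blocks within the working day).
Wei free: 08:00-14:45, 15:00-22:00 (invert busy blocks within the working day).
Lila free: 08:00-20:00, 20:15-20:45 (invert busy blocks within the working day).
Ravi ∩ Noa: 08:00-10:45, 13:45-17:00, 18:00-21:45.
Ravi ∩ Noa ∩ Bianca: 08:15-10:30, 13:45-17:00, 18:00-21:30.
Ravi ∩ Noa ∩ Bianca ∩ Leo: 08:15-10:00, 13:45-14:45, 18:30-19:15.
Ravi ∩ Noa ∩ Bianca ∩ Leo ∩ Maria: 08:15-10:00, 13:45-14:45, 18:30-19:15.
Ravi ∩ Noa ∩ Bianca ∩ Leo ∩ Maria ∩ Wei: 08:15-10:00, 13:45-14:45, 18:30-19:15.
Ravi ∩ Noa ∩ Bianca ∩ Leo ∩ Maria ∩ Wei ∩ Lila: 08:15-10:00, 13:45-14:45, 18:30-19:15.
Summing the common windows: 105 + 60 + 45 = 210 minutes.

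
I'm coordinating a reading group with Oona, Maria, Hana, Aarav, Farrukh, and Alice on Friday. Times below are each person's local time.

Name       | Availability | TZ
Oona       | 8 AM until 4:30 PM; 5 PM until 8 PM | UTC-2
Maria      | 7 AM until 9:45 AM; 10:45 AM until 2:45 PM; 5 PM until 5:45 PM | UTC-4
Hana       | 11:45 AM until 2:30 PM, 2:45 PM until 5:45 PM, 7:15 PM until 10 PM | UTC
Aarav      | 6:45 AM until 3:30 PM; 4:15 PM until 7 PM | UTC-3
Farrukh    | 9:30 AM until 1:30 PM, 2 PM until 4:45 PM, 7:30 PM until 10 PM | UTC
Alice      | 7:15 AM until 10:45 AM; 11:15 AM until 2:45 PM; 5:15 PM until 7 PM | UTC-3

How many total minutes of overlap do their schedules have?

Oona in UTC: 10:00-18:30, 19:00-22:00 (add 2h to convert from UTC-2).
Maria in UTC: 11:00-13:45, 14:45-18:45, 21:00-21:45 (add 4h to convert from UTC-4).
Hana in UTC: 11:45-14:30, 14:45-17:45, 19:15-22:00.
Aarav in UTC: 09:45-18:30, 19:15-22:00 (add 3h to convert from UTC-3).
Farrukh in UTC: 09:30-13:30, 14:00-16:45, 19:30-22:00.
Alice in UTC: 10:15-13:45, 14:15-17:45, 20:15-22:00 (add 3h to convert from UTC-3).
Oona ∩ Maria: 11:00-13:45, 14:45-18:30, 21:00-21:45.
Oona ∩ Maria ∩ Hana: 11:45-13:45, 14:45-17:45, 21:00-21:45.
Oona ∩ Maria ∩ Hana ∩ Aarav: 11:45-13:45, 14:45-17:45, 21:00-21:45.
Oona ∩ Maria ∩ Hana ∩ Aarav ∩ Farrukh: 11:45-13:30, 14:45-16:45, 21:00-21:45.
Oona ∩ Maria ∩ Hana ∩ Aarav ∩ Farrukh ∩ Alice: 11:45-13:30, 14:45-16:45, 21:00-21:45.
Summing the common windows: 105 + 120 + 45 = 270 minutes.

270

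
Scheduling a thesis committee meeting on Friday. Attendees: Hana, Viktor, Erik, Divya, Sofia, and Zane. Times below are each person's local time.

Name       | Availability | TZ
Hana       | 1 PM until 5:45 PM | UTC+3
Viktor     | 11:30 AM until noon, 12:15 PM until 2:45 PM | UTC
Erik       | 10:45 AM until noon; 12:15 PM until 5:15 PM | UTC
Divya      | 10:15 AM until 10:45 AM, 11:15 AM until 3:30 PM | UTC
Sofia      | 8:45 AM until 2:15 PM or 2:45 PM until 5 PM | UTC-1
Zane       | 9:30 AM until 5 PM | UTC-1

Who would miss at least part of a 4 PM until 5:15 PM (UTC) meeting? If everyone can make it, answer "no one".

Divya, Hana, Viktor

Hana in UTC: 10:00-14:45 (subtract 3h to convert from UTC+3).
Viktor in UTC: 11:30-12:00, 12:15-14:45.
Erik in UTC: 10:45-12:00, 12:15-17:15.
Divya in UTC: 10:15-10:45, 11:15-15:30.
Sofia in UTC: 09:45-15:15, 15:45-18:00 (add 1h to convert from UTC-1).
Zane in UTC: 10:30-18:00 (add 1h to convert from UTC-1).
Hana: not fully free for 16:00-17:15. Viktor: not fully free for 16:00-17:15. Erik: free for 16:00-17:15. Divya: not fully free for 16:00-17:15. Sofia: free for 16:00-17:15. Zane: free for 16:00-17:15.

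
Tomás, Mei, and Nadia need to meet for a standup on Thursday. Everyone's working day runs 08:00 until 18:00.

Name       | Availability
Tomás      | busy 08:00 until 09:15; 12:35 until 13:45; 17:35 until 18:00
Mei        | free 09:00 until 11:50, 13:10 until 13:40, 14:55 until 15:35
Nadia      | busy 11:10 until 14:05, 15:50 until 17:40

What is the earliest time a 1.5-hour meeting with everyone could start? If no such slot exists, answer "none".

09:15

Tomás free: 09:15-12:35, 13:45-17:35 (invert busy blocks within the working day).
Mei free: 09:00-11:50, 13:10-13:40, 14:55-15:35.
Nadia free: 08:00-11:10, 14:05-15:50, 17:40-18:00 (invert busy blocks within the working day).
Tomás ∩ Mei: 09:15-11:50, 14:55-15:35.
Tomás ∩ Mei ∩ Nadia: 09:15-11:10, 14:55-15:35.
Those are the intersection windows.
The first common window of at least 90 minutes is 09:15-11:10, so the earliest start is 09:15.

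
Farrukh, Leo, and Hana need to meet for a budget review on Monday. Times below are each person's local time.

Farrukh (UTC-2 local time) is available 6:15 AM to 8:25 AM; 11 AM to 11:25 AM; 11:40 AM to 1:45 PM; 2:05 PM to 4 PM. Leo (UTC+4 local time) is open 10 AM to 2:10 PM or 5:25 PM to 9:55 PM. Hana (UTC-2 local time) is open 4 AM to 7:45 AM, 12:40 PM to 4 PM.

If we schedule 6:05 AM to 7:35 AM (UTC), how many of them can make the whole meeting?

2

Farrukh in UTC: 08:15-10:25, 13:00-13:25, 13:40-15:45, 16:05-18:00 (add 2h to convert from UTC-2).
Leo in UTC: 06:00-10:10, 13:25-17:55 (subtract 4h to convert from UTC+4).
Hana in UTC: 06:00-09:45, 14:40-18:00 (add 2h to convert from UTC-2).
Leo and Hana can make the full 06:05-07:35 slot — that's 2.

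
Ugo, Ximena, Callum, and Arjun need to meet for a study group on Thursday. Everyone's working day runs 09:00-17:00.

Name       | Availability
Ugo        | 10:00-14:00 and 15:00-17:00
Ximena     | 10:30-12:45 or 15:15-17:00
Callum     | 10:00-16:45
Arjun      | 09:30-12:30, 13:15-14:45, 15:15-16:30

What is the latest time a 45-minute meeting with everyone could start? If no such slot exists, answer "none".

Ugo ∩ Ximena: 10:30-12:45, 15:15-17:00.
Ugo ∩ Ximena ∩ Callum: 10:30-12:45, 15:15-16:45.
Ugo ∩ Ximena ∩ Callum ∩ Arjun: 10:30-12:30, 15:15-16:30.
So the common availability across everyone is 10:30-12:30, 15:15-16:30.
The last common window of at least 45 minutes is 15:15-16:30; a 45-minute meeting can start as late as 15:45 and still end by 16:30.

15:45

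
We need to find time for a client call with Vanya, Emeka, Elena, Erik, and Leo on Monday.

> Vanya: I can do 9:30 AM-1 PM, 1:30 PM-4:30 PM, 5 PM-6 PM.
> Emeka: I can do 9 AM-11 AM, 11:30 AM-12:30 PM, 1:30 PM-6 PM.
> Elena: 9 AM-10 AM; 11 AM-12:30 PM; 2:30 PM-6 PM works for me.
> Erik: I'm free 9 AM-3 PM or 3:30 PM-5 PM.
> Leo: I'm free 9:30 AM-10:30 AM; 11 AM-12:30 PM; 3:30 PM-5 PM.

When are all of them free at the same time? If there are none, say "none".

09:30-10:00, 11:30-12:30, 15:30-16:30

Vanya ∩ Emeka: 09:30-11:00, 11:30-12:30, 13:30-16:30, 17:00-18:00.
Vanya ∩ Emeka ∩ Elena: 09:30-10:00, 11:30-12:30, 14:30-16:30, 17:00-18:00.
Vanya ∩ Emeka ∩ Elena ∩ Erik: 09:30-10:00, 11:30-12:30, 14:30-15:00, 15:30-16:30.
Vanya ∩ Emeka ∩ Elena ∩ Erik ∩ Leo: 09:30-10:00, 11:30-12:30, 15:30-16:30.
Those are the intersection windows.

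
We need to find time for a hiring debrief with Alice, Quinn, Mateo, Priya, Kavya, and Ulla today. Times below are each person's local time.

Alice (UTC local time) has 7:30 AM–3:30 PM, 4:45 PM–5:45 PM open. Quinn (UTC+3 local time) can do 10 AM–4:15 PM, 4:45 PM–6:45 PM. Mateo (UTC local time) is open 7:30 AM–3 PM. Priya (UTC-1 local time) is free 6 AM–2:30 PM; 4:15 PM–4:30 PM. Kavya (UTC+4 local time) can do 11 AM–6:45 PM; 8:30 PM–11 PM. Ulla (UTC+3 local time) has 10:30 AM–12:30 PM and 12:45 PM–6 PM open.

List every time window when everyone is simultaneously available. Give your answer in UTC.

07:30-09:30, 09:45-13:15, 13:45-14:45

Alice in UTC: 07:30-15:30, 16:45-17:45.
Quinn in UTC: 07:00-13:15, 13:45-15:45 (subtract 3h to convert from UTC+3).
Mateo in UTC: 07:30-15:00.
Priya in UTC: 07:00-15:30, 17:15-17:30 (add 1h to convert from UTC-1).
Kavya in UTC: 07:00-14:45, 16:30-19:00 (subtract 4h to convert from UTC+4).
Ulla in UTC: 07:30-09:30, 09:45-15:00 (subtract 3h to convert from UTC+3).
Alice ∩ Quinn: 07:30-13:15, 13:45-15:30.
Alice ∩ Quinn ∩ Mateo: 07:30-13:15, 13:45-15:00.
Alice ∩ Quinn ∩ Mateo ∩ Priya: 07:30-13:15, 13:45-15:00.
Alice ∩ Quinn ∩ Mateo ∩ Priya ∩ Kavya: 07:30-13:15, 13:45-14:45.
Alice ∩ Quinn ∩ Mateo ∩ Priya ∩ Kavya ∩ Ulla: 07:30-09:30, 09:45-13:15, 13:45-14:45.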